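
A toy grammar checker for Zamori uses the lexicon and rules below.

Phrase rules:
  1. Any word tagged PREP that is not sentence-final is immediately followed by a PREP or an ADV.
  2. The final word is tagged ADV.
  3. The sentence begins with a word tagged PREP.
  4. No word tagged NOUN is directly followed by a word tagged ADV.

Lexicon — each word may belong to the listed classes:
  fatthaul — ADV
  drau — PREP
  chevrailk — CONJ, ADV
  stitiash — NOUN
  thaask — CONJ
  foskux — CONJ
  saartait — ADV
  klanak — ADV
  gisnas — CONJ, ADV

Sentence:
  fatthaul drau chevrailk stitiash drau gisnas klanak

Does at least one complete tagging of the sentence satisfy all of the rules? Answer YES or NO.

NO

Candidates per position — 1:fatthaul {ADV}; 2:drau {PREP}; 3:chevrailk {CONJ,ADV}; 4:stitiash {NOUN}; 5:drau {PREP}; 6:gisnas {CONJ,ADV}; 7:klanak {ADV}.
Rule 3 cannot be satisfied by any choice of tags from the lexicon.
So there is no consistent tagging.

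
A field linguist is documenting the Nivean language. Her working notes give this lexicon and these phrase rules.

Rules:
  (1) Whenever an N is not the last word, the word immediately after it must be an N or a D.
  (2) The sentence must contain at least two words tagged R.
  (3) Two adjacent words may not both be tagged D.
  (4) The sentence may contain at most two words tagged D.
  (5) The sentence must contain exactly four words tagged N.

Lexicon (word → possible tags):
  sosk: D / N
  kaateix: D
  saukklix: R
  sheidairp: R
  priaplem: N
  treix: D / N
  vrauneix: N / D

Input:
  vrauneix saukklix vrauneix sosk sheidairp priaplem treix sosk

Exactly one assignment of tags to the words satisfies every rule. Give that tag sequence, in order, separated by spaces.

Candidates per position — 1:vrauneix {N,D}; 2:saukklix {R}; 3:vrauneix {N,D}; 4:sosk {D,N}; 5:sheidairp {R}; 6:priaplem {N}; 7:treix {D,N}; 8:sosk {D,N}.
Position 1: N is ruled out by rule 1; that leaves D.
Position 4: N is ruled out by rule 1; that leaves D.
Position 7: D is ruled out by rule 4; that leaves N.
Position 8: D is ruled out by rule 4; that leaves N.
Position 3: D is ruled out by rule 3; that leaves N.
That leaves exactly one tagging: D R N D R N N N.
Verifying each rule — rule 1 ok; rule 2 ok; rule 3 ok; rule 4 ok; rule 5 ok.

D R N D R N N N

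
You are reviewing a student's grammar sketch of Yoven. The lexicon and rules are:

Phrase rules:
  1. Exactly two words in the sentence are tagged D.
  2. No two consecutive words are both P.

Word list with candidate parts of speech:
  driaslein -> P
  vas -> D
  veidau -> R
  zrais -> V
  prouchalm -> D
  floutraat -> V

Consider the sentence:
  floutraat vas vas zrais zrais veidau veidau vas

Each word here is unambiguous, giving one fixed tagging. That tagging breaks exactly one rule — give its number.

1

Fixed tagging: V D D V V R R D.
Checking each rule: R1 fails, R2 ok.
Only rule 1 fails.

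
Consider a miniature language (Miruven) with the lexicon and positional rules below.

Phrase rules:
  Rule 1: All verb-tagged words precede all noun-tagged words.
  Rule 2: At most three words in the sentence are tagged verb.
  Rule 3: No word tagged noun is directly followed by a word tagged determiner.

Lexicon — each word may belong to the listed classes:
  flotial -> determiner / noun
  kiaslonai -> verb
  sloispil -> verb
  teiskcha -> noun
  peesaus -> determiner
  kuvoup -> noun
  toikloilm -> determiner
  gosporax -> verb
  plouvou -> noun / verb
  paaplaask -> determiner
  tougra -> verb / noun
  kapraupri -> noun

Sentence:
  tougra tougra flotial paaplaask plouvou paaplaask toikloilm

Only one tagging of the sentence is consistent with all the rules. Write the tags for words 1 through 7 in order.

Candidates per position — 1:tougra {verb,noun}; 2:tougra {verb,noun}; 3:flotial {determiner,noun}; 4:paaplaask {determiner}; 5:plouvou {noun,verb}; 6:paaplaask {determiner}; 7:toikloilm {determiner}.
Position 2: noun is ruled out by rule 3; that leaves verb.
Position 3: noun is ruled out by rule 3; that leaves determiner.
Position 5: noun is ruled out by rule 3; that leaves verb.
Position 1: noun is ruled out by rule 1; that leaves verb.
The only consistent sequence is: verb verb determiner determiner verb determiner determiner.
Checking: rule 1 ok; rule 2 ok; rule 3 ok.

verb verb determiner determiner verb determiner determiner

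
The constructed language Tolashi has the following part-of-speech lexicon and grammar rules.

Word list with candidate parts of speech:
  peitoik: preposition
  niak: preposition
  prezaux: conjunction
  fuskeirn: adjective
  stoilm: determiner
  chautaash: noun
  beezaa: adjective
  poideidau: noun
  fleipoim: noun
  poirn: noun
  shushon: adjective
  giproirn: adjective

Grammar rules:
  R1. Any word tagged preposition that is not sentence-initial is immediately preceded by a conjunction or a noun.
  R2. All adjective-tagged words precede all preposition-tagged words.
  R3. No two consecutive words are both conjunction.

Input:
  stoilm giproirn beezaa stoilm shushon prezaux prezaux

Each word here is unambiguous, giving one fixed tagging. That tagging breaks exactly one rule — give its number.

3

Fixed tagging: determiner adjective adjective determiner adjective conjunction conjunction.
Rule check: R1 holds, R2 holds, R3 violated.
Only rule 3 fails.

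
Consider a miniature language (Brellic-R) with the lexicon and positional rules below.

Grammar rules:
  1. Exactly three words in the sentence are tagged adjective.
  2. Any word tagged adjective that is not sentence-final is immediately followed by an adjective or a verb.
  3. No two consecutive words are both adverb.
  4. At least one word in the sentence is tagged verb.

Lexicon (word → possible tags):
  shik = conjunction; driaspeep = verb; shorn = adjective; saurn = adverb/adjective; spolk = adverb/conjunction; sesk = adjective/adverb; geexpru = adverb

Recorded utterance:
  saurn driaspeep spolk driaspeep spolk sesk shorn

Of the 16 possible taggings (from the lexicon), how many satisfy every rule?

Candidates per position — 1:saurn {adverb,adjective}; 2:driaspeep {verb}; 3:spolk {adverb,conjunction}; 4:driaspeep {verb}; 5:spolk {adverb,conjunction}; 6:sesk {adjective,adverb}; 7:shorn {adjective}.
There are 16 candidate sequences in total.
The sequences that satisfy every rule: adjective verb adverb verb adverb adjective adjective; adjective verb adverb verb conjunction adjective adjective; adjective verb conjunction verb adverb adjective adjective; adjective verb conjunction verb conjunction adjective adjective.
Count = 4.

4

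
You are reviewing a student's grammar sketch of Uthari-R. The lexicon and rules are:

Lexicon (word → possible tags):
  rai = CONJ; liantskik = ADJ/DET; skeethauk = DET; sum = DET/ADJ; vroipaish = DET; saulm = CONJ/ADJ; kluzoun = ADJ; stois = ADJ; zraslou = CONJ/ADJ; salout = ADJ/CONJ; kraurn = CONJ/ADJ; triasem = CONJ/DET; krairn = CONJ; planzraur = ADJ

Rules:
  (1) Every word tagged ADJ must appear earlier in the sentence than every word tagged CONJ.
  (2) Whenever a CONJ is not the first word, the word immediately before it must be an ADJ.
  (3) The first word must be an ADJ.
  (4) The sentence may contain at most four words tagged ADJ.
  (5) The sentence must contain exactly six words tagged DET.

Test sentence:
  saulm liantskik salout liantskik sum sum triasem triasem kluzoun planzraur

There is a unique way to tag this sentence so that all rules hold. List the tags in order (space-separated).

Candidates per position — 1:saulm {CONJ,ADJ}; 2:liantskik {ADJ,DET}; 3:salout {ADJ,CONJ}; 4:liantskik {ADJ,DET}; 5:sum {DET,ADJ}; 6:sum {DET,ADJ}; 7:triasem {CONJ,DET}; 8:triasem {CONJ,DET}; 9:kluzoun {ADJ}; 10:planzraur {ADJ}.
If word 1 were CONJ, no tagging could satisfy rule 1; so word 1 is ADJ.
If word 2 were ADJ, no tagging could satisfy rule 5; so word 2 is DET.
If word 3 were CONJ, no tagging could satisfy rule 1; so word 3 is ADJ.
If word 4 were ADJ, no tagging could satisfy rule 4; so word 4 is DET.
If word 5 were ADJ, no tagging could satisfy rule 4; so word 5 is DET.
If word 6 were ADJ, no tagging could satisfy rule 4; so word 6 is DET.
If word 7 were CONJ, no tagging could satisfy rule 1; so word 7 is DET.
If word 8 were CONJ, no tagging could satisfy rule 1; so word 8 is DET.
That leaves exactly one tagging: ADJ DET ADJ DET DET DET DET DET ADJ ADJ.
Checking: rule 1 ✓; rule 2 ✓; rule 3 ✓; rule 4 ✓; rule 5 ✓.

ADJ DET ADJ DET DET DET DET DET ADJ ADJ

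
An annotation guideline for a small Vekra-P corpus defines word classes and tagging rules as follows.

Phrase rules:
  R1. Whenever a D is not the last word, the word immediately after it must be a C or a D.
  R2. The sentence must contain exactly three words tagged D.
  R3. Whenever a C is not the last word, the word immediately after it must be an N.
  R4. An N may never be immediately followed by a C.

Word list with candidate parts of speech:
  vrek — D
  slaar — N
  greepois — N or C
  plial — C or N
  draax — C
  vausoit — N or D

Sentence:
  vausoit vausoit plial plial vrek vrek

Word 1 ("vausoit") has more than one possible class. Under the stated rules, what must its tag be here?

Candidates per position — 1:vausoit {N,D}; 2:vausoit {N,D}; 3:plial {C,N}; 4:plial {C,N}; 5:vrek {D}; 6:vrek {D}.
Position 4: tagging it C would leave rule 3 unsatisfiable, so it must be N.
Position 1: the remaining choice is settled jointly with positions 2, 3 — only N at position 1 is part of a tagging that satisfies every rule.
So the tagging must be: N D C N D D.
Check: rule 1 satisfied; rule 2 satisfied; rule 3 satisfied; rule 4 satisfied.

N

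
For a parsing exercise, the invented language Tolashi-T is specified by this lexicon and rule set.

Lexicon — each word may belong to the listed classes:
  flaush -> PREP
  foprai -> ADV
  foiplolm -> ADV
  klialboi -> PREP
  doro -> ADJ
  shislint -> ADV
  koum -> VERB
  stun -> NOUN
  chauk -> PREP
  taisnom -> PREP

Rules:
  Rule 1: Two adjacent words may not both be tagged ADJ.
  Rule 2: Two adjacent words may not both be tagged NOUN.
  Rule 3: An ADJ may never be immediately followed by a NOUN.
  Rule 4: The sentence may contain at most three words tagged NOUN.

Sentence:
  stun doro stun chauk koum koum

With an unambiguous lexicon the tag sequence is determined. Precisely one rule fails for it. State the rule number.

Fixed tagging: NOUN ADJ NOUN PREP VERB VERB.
Rule check: R1 ✓, R2 ✓, R3 ✗, R4 ✓.
Only rule 3 fails.

3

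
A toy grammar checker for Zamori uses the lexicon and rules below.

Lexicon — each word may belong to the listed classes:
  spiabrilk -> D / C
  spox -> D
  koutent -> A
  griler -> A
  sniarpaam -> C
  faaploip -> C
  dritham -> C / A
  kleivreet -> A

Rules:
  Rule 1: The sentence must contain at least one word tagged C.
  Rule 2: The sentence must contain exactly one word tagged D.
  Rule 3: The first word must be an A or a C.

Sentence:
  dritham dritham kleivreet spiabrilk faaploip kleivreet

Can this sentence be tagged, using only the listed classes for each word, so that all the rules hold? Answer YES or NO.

Candidates per position — 1:dritham {C,A}; 2:dritham {C,A}; 3:kleivreet {A}; 4:spiabrilk {D,C}; 5:faaploip {C}; 6:kleivreet {A}.
One satisfying assignment: C C A D C A.
Check: rule 1 ✓; rule 2 ✓; rule 3 ✓.

YES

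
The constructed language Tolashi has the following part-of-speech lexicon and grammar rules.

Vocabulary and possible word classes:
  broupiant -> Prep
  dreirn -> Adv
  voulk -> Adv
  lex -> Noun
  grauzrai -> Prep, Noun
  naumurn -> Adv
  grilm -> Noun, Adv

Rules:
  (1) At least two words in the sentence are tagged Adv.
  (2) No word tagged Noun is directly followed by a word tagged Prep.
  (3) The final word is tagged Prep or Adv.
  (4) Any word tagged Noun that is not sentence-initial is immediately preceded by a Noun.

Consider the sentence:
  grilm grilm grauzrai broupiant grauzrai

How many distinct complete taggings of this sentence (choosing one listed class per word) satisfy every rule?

1

Candidates per position — 1:grilm {Noun,Adv}; 2:grilm {Noun,Adv}; 3:grauzrai {Prep,Noun}; 4:broupiant {Prep}; 5:grauzrai {Prep,Noun}.
There are 16 candidate sequences in total.
The sequences that satisfy every rule: Adv Adv Prep Prep Prep.
Count = 1.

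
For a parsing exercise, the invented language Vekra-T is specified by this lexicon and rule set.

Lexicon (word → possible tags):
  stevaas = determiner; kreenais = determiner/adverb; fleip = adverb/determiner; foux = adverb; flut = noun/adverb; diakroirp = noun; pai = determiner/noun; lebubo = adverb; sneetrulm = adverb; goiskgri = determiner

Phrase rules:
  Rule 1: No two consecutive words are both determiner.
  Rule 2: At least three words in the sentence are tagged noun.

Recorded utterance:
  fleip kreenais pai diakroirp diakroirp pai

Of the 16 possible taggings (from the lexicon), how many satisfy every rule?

8

Candidates per position — 1:fleip {adverb,determiner}; 2:kreenais {determiner,adverb}; 3:pai {determiner,noun}; 4:diakroirp {noun}; 5:diakroirp {noun}; 6:pai {determiner,noun}.
There are 16 candidate sequences in total.
Checking each against the rules leaves 8 sequences.
Count = 8.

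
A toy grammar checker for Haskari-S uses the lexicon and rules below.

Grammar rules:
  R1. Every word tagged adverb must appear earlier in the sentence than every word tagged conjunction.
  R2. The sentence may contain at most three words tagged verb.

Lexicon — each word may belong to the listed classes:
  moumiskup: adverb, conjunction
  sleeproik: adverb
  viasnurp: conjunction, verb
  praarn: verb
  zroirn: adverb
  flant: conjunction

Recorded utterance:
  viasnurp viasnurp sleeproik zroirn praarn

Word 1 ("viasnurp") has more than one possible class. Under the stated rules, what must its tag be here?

verb

Candidates per position — 1:viasnurp {conjunction,verb}; 2:viasnurp {conjunction,verb}; 3:sleeproik {adverb}; 4:zroirn {adverb}; 5:praarn {verb}.
Word 1 cannot be conjunction — rule 1 would then fail for every completion. It is verb.
Word 2 cannot be conjunction — rule 1 would then fail for every completion. It is verb.
The only consistent sequence is: verb verb adverb adverb verb.
Verifying each rule — rule 1 holds; rule 2 holds.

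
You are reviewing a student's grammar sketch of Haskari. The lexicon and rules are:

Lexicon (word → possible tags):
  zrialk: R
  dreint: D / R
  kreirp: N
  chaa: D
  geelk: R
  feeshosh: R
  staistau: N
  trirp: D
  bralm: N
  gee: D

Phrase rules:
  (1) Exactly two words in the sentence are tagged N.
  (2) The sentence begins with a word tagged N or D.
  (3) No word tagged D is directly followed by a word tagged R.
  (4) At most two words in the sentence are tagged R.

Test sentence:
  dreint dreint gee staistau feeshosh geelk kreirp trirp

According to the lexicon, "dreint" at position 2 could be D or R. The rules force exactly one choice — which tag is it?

Candidates per position — 1:dreint {D,R}; 2:dreint {D,R}; 3:gee {D}; 4:staistau {N}; 5:feeshosh {R}; 6:geelk {R}; 7:kreirp {N}; 8:trirp {D}.
If word 1 were R, no tagging could satisfy rule 2; so word 1 is D.
If word 2 were R, no tagging could satisfy rule 3; so word 2 is D.
That leaves exactly one tagging: D D D N R R N D.
Verifying each rule — rule 1 satisfied; rule 2 satisfied; rule 3 satisfied; rule 4 satisfied.

D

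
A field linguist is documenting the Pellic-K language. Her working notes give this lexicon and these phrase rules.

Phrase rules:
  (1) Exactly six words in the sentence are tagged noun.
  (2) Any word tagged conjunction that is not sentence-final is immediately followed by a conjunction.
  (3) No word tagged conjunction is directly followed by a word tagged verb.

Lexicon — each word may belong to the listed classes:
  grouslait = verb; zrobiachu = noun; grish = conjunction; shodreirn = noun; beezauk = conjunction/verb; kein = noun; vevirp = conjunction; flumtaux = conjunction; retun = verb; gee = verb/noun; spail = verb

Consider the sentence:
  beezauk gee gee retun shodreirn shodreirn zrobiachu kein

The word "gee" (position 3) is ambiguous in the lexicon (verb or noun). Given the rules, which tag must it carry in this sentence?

noun

Candidates per position — 1:beezauk {conjunction,verb}; 2:gee {verb,noun}; 3:gee {verb,noun}; 4:retun {verb}; 5:shodreirn {noun}; 6:shodreirn {noun}; 7:zrobiachu {noun}; 8:kein {noun}.
At position 1, choosing conjunction makes rule 2 impossible to satisfy; hence verb.
At position 2, choosing verb makes rule 1 impossible to satisfy; hence noun.
At position 3, choosing verb makes rule 1 impossible to satisfy; hence noun.
The unique satisfying tagging is: verb noun noun verb noun noun noun noun.
Checking: rule 1 ok; rule 2 ok; rule 3 ok.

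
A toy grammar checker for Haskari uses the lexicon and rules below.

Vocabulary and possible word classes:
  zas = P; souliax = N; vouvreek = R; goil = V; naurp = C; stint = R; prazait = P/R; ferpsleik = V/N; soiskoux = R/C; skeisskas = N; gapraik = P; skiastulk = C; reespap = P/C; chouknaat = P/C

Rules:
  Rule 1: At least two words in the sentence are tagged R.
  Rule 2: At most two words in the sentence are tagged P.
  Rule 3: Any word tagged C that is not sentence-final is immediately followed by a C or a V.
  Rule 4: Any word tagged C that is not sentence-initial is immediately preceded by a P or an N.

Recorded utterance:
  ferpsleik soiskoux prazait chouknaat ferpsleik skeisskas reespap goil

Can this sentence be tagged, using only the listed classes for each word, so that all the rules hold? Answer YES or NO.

YES

Candidates per position — 1:ferpsleik {V,N}; 2:soiskoux {R,C}; 3:prazait {P,R}; 4:chouknaat {P,C}; 5:ferpsleik {V,N}; 6:skeisskas {N}; 7:reespap {P,C}; 8:goil {V}.
One satisfying assignment: V R R P N N P V.
Verifying each rule — rule 1 ok; rule 2 ok; rule 3 ok; rule 4 ok.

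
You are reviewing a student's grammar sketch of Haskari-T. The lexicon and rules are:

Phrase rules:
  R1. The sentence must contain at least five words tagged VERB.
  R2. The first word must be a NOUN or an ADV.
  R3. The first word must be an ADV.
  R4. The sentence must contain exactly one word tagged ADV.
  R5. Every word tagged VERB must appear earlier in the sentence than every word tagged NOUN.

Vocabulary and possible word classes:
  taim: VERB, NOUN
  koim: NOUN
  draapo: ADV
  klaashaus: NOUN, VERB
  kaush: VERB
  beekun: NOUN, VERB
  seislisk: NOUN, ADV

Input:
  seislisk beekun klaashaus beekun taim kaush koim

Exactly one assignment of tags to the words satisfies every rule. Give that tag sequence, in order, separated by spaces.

ADV VERB VERB VERB VERB VERB NOUN

Candidates per position — 1:seislisk {NOUN,ADV}; 2:beekun {NOUN,VERB}; 3:klaashaus {NOUN,VERB}; 4:beekun {NOUN,VERB}; 5:taim {VERB,NOUN}; 6:kaush {VERB}; 7:koim {NOUN}.
If word 1 were NOUN, no tagging could satisfy rule 3; so word 1 is ADV.
If word 2 were NOUN, no tagging could satisfy rule 1; so word 2 is VERB.
If word 3 were NOUN, no tagging could satisfy rule 1; so word 3 is VERB.
If word 4 were NOUN, no tagging could satisfy rule 1; so word 4 is VERB.
If word 5 were NOUN, no tagging could satisfy rule 1; so word 5 is VERB.
So the tagging must be: ADV VERB VERB VERB VERB VERB NOUN.
Rule-by-rule: rule 1 ✓; rule 2 ✓; rule 3 ✓; rule 4 ✓; rule 5 ✓.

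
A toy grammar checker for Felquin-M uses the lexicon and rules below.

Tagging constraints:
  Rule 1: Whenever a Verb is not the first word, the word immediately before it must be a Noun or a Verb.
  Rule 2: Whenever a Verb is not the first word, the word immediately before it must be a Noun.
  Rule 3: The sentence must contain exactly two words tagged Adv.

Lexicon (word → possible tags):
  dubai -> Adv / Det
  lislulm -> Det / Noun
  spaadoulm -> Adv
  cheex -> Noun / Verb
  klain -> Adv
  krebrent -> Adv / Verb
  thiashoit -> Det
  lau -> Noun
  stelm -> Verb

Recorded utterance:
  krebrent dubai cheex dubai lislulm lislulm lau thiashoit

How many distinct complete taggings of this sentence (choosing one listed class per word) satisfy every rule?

12

Candidates per position — 1:krebrent {Adv,Verb}; 2:dubai {Adv,Det}; 3:cheex {Noun,Verb}; 4:dubai {Adv,Det}; 5:lislulm {Det,Noun}; 6:lislulm {Det,Noun}; 7:lau {Noun}; 8:thiashoit {Det}.
There are 64 candidate sequences in total.
Checking each against the rules leaves 12 sequences.
Count = 12.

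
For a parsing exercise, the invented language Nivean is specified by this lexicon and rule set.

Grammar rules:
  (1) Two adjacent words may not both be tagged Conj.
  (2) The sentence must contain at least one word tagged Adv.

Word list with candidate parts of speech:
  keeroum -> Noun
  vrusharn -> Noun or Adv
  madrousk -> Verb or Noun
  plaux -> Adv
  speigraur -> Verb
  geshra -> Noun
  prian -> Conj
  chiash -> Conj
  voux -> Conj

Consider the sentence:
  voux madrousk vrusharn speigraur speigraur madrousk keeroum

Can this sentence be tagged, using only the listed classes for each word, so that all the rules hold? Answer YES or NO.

YES

Candidates per position — 1:voux {Conj}; 2:madrousk {Verb,Noun}; 3:vrusharn {Noun,Adv}; 4:speigraur {Verb}; 5:speigraur {Verb}; 6:madrousk {Verb,Noun}; 7:keeroum {Noun}.
One satisfying assignment: Conj Verb Adv Verb Verb Verb Noun.
Check: rule 1 ok; rule 2 ok.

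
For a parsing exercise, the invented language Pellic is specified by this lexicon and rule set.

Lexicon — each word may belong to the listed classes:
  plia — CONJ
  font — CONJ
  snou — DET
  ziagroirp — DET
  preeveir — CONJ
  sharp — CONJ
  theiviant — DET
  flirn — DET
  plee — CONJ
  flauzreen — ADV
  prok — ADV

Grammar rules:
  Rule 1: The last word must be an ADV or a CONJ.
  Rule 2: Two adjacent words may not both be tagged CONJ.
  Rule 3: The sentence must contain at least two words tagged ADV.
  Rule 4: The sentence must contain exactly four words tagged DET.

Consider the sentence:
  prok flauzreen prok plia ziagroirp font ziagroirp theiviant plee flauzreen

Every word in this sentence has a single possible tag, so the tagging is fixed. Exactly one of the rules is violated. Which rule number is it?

Fixed tagging: ADV ADV ADV CONJ DET CONJ DET DET CONJ ADV.
Checking each rule: R1 pass, R2 pass, R3 pass, R4 fail.
Only rule 4 fails.

4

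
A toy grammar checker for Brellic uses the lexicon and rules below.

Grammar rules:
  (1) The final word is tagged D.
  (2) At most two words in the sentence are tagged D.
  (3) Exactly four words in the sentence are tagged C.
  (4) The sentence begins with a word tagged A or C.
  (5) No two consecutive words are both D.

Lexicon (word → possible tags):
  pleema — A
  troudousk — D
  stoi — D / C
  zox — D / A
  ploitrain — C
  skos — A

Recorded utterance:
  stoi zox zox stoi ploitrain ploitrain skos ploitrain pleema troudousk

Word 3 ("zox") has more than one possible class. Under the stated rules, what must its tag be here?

A

Candidates per position — 1:stoi {D,C}; 2:zox {D,A}; 3:zox {D,A}; 4:stoi {D,C}; 5:ploitrain {C}; 6:ploitrain {C}; 7:skos {A}; 8:ploitrain {C}; 9:pleema {A}; 10:troudousk {D}.
If word 1 were D, no tagging could satisfy rule 4; so word 1 is C.
If word 4 were C, no tagging could satisfy rule 3; so word 4 is D.
If word 2 were D, no tagging could satisfy rule 2; so word 2 is A.
If word 3 were D, no tagging could satisfy rule 2; so word 3 is A.
That leaves exactly one tagging: C A A D C C A C A D.
Rule-by-rule: rule 1 satisfied; rule 2 satisfied; rule 3 satisfied; rule 4 satisfied; rule 5 satisfied.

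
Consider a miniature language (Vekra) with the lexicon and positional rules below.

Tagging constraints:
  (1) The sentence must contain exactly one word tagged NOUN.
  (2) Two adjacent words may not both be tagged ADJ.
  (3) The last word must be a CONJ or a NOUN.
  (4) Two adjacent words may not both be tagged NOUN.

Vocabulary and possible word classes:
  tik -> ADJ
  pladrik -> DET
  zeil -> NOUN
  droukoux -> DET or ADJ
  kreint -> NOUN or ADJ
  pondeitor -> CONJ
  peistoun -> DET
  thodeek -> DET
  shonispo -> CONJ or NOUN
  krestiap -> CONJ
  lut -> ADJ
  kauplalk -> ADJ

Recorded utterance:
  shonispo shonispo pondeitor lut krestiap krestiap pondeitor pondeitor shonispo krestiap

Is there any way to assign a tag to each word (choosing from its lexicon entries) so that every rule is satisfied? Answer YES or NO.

YES

Candidates per position — 1:shonispo {CONJ,NOUN}; 2:shonispo {CONJ,NOUN}; 3:pondeitor {CONJ}; 4:lut {ADJ}; 5:krestiap {CONJ}; 6:krestiap {CONJ}; 7:pondeitor {CONJ}; 8:pondeitor {CONJ}; 9:shonispo {CONJ,NOUN}; 10:krestiap {CONJ}.
One satisfying assignment: CONJ NOUN CONJ ADJ CONJ CONJ CONJ CONJ CONJ CONJ.
Check: rule 1 holds; rule 2 holds; rule 3 holds; rule 4 holds.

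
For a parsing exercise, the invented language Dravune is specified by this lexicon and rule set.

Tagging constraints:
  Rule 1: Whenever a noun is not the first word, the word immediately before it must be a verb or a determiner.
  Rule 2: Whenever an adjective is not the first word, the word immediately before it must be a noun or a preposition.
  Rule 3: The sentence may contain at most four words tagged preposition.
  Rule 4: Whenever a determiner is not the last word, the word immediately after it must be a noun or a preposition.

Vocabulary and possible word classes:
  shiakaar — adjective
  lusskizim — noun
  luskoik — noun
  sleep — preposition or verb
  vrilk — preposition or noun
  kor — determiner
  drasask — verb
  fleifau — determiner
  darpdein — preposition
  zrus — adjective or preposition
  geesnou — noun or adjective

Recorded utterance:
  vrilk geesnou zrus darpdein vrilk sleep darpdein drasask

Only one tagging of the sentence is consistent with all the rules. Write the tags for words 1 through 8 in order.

noun adjective preposition preposition preposition verb preposition verb

Candidates per position — 1:vrilk {preposition,noun}; 2:geesnou {noun,adjective}; 3:zrus {adjective,preposition}; 4:darpdein {preposition}; 5:vrilk {preposition,noun}; 6:sleep {preposition,verb}; 7:darpdein {preposition}; 8:drasask {verb}.
Position 2: noun is ruled out by rule 1; that leaves adjective.
Position 3: adjective is ruled out by rule 2; that leaves preposition.
Position 5: noun is ruled out by rule 1; that leaves preposition.
Position 6: preposition is ruled out by rule 3; that leaves verb.
Position 1: preposition is ruled out by rule 3; that leaves noun.
That leaves exactly one tagging: noun adjective preposition preposition preposition verb preposition verb.
Verifying each rule — rule 1 holds; rule 2 holds; rule 3 holds; rule 4 holds.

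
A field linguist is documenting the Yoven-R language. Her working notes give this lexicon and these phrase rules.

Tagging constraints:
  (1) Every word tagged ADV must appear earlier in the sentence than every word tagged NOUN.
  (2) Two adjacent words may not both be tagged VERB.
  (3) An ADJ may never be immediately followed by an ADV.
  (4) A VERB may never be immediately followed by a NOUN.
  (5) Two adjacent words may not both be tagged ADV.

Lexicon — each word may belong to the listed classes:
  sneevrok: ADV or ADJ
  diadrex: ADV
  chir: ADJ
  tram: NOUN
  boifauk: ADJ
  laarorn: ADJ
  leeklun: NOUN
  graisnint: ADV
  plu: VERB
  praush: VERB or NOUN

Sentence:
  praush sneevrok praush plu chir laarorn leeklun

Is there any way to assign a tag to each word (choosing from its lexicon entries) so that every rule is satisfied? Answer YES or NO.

YES

Candidates per position — 1:praush {VERB,NOUN}; 2:sneevrok {ADV,ADJ}; 3:praush {VERB,NOUN}; 4:plu {VERB}; 5:chir {ADJ}; 6:laarorn {ADJ}; 7:leeklun {NOUN}.
One satisfying assignment: VERB ADJ NOUN VERB ADJ ADJ NOUN.
Check: rule 1 ✓; rule 2 ✓; rule 3 ✓; rule 4 ✓; rule 5 ✓.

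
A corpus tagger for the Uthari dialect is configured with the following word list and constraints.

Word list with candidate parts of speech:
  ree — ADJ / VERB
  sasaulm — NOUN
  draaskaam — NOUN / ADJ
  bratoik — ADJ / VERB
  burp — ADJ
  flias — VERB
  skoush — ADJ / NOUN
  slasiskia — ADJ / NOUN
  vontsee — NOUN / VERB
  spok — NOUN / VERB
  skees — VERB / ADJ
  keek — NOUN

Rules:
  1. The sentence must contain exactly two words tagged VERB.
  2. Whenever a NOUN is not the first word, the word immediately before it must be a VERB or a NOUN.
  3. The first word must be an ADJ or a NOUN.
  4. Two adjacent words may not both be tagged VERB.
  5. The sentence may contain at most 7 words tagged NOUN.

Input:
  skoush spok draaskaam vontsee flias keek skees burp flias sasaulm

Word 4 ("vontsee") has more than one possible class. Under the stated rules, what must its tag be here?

Candidates per position — 1:skoush {ADJ,NOUN}; 2:spok {NOUN,VERB}; 3:draaskaam {NOUN,ADJ}; 4:vontsee {NOUN,VERB}; 5:flias {VERB}; 6:keek {NOUN}; 7:skees {VERB,ADJ}; 8:burp {ADJ}; 9:flias {VERB}; 10:sasaulm {NOUN}.
Position 2: tagging it VERB would leave rule 1 unsatisfiable, so it must be NOUN.
Position 4: tagging it VERB would leave rule 1 unsatisfiable, so it must be NOUN.
Position 7: tagging it VERB would leave rule 1 unsatisfiable, so it must be ADJ.
Position 1: tagging it ADJ would leave rule 2 unsatisfiable, so it must be NOUN.
Position 3: tagging it ADJ would leave rule 2 unsatisfiable, so it must be NOUN.
The unique satisfying tagging is: NOUN NOUN NOUN NOUN VERB NOUN ADJ ADJ VERB NOUN.
Check: rule 1 holds; rule 2 holds; rule 3 holds; rule 4 holds; rule 5 holds.

NOUN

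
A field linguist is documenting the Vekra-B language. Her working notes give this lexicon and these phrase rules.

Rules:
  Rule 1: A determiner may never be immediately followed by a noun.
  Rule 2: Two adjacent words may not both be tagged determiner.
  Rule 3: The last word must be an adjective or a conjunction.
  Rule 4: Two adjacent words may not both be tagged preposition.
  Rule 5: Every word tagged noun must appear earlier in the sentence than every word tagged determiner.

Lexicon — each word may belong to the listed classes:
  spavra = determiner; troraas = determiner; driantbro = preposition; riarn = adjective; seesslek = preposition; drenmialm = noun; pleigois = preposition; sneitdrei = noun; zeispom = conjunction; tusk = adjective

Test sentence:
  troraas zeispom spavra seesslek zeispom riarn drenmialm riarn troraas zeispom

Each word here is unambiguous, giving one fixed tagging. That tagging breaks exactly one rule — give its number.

5

Fixed tagging: determiner conjunction determiner preposition conjunction adjective noun adjective determiner conjunction.
Rule check: R1 holds, R2 holds, R3 holds, R4 holds, R5 violated.
Only rule 5 fails.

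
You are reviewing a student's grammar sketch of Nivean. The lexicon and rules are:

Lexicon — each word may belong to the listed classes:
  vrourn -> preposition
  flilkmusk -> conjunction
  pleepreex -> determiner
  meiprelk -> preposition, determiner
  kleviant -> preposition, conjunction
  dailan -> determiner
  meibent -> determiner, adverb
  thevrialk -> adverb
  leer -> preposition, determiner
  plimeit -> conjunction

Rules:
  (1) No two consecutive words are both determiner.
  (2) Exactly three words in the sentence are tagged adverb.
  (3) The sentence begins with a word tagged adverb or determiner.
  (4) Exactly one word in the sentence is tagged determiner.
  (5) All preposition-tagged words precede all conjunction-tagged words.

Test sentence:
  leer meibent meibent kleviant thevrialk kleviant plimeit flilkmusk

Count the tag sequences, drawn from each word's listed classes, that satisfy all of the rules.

3

Candidates per position — 1:leer {preposition,determiner}; 2:meibent {determiner,adverb}; 3:meibent {determiner,adverb}; 4:kleviant {preposition,conjunction}; 5:thevrialk {adverb}; 6:kleviant {preposition,conjunction}; 7:plimeit {conjunction}; 8:flilkmusk {conjunction}.
There are 32 candidate sequences in total.
The sequences that satisfy every rule: determiner adverb adverb preposition adverb preposition conjunction conjunction; determiner adverb adverb preposition adverb conjunction conjunction conjunction; determiner adverb adverb conjunction adverb conjunction conjunction conjunction.
Count = 3.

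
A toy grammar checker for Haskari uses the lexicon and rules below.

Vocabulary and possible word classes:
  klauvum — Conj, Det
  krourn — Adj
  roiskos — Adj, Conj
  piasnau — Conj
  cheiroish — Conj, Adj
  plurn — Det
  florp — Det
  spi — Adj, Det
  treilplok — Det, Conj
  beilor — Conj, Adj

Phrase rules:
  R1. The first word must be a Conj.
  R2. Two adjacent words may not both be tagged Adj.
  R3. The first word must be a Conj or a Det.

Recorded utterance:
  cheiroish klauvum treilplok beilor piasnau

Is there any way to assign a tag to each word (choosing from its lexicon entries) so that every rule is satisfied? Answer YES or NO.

YES

Candidates per position — 1:cheiroish {Conj,Adj}; 2:klauvum {Conj,Det}; 3:treilplok {Det,Conj}; 4:beilor {Conj,Adj}; 5:piasnau {Conj}.
One satisfying assignment: Conj Conj Conj Adj Conj.
Verifying each rule — rule 1 ✓; rule 2 ✓; rule 3 ✓.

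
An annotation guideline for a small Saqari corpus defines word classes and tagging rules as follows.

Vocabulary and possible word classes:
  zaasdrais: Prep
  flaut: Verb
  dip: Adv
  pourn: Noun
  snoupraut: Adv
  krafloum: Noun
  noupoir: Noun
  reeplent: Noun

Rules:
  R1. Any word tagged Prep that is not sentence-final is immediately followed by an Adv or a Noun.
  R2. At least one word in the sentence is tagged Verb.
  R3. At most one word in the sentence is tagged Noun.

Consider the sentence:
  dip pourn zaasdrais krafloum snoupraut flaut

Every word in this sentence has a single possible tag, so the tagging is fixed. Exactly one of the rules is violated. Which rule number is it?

Fixed tagging: Adv Noun Prep Noun Adv Verb.
Applying the rules: R1 holds, R2 holds, R3 violated.
Only rule 3 fails.

3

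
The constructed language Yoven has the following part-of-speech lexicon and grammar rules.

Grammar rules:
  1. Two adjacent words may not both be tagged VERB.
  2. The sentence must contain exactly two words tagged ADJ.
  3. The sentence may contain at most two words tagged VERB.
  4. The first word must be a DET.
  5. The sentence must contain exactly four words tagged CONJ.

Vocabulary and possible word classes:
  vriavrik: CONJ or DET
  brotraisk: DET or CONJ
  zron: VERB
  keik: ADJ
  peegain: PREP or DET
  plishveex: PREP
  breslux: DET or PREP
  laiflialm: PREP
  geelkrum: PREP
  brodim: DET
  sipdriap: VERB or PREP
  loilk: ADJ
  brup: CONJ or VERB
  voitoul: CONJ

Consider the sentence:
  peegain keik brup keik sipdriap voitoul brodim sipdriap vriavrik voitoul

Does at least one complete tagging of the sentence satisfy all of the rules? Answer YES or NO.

Candidates per position — 1:peegain {PREP,DET}; 2:keik {ADJ}; 3:brup {CONJ,VERB}; 4:keik {ADJ}; 5:sipdriap {VERB,PREP}; 6:voitoul {CONJ}; 7:brodim {DET}; 8:sipdriap {VERB,PREP}; 9:vriavrik {CONJ,DET}; 10:voitoul {CONJ}.
One satisfying assignment: DET ADJ CONJ ADJ PREP CONJ DET VERB CONJ CONJ.
Checking: rule 1 ok; rule 2 ok; rule 3 ok; rule 4 ok; rule 5 ok.

YES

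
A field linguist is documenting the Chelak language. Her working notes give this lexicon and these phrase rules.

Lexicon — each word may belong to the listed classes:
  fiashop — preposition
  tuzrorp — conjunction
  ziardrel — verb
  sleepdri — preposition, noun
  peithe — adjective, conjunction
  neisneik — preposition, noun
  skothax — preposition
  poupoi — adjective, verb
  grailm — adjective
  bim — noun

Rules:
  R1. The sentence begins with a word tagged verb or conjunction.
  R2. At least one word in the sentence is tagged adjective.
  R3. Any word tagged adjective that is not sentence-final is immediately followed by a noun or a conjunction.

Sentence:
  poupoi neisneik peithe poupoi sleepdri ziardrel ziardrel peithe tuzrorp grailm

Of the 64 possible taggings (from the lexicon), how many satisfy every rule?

12

Candidates per position — 1:poupoi {adjective,verb}; 2:neisneik {preposition,noun}; 3:peithe {adjective,conjunction}; 4:poupoi {adjective,verb}; 5:sleepdri {preposition,noun}; 6:ziardrel {verb}; 7:ziardrel {verb}; 8:peithe {adjective,conjunction}; 9:tuzrorp {conjunction}; 10:grailm {adjective}.
There are 64 candidate sequences in total.
Checking each against the rules leaves 12 sequences.
Count = 12.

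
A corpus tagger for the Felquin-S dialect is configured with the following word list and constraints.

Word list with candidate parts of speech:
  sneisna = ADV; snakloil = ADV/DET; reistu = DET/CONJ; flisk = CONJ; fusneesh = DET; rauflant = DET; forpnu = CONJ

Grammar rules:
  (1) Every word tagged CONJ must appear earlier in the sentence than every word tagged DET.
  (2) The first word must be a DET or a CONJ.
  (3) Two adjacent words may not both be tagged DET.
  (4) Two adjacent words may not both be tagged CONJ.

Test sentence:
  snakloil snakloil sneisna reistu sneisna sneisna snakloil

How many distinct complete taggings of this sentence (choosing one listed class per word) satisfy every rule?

Candidates per position — 1:snakloil {ADV,DET}; 2:snakloil {ADV,DET}; 3:sneisna {ADV}; 4:reistu {DET,CONJ}; 5:sneisna {ADV}; 6:sneisna {ADV}; 7:snakloil {ADV,DET}.
There are 16 candidate sequences in total.
The sequences that satisfy every rule: DET ADV ADV DET ADV ADV ADV; DET ADV ADV DET ADV ADV DET.
Count = 2.

2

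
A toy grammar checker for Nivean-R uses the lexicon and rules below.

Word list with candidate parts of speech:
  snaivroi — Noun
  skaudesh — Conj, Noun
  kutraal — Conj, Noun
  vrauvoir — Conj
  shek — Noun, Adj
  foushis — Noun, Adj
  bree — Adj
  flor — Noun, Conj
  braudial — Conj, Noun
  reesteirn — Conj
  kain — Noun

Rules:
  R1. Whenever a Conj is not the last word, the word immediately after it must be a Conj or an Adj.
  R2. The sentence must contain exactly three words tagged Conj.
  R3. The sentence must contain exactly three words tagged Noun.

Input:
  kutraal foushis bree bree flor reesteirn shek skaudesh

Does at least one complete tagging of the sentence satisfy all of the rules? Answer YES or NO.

NO

Candidates per position — 1:kutraal {Conj,Noun}; 2:foushis {Noun,Adj}; 3:bree {Adj}; 4:bree {Adj}; 5:flor {Noun,Conj}; 6:reesteirn {Conj}; 7:shek {Noun,Adj}; 8:skaudesh {Conj,Noun}.
Every candidate sequence violates at least one rule; no consistent tagging exists.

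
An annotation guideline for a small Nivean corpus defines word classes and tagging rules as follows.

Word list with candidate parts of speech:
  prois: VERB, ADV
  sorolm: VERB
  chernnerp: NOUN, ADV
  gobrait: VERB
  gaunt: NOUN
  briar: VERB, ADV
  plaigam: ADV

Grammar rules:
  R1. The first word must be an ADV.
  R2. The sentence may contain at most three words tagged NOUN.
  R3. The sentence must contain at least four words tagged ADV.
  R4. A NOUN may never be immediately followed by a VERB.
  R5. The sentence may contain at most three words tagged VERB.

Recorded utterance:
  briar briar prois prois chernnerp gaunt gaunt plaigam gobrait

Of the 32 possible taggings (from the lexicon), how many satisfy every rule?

Candidates per position — 1:briar {VERB,ADV}; 2:briar {VERB,ADV}; 3:prois {VERB,ADV}; 4:prois {VERB,ADV}; 5:chernnerp {NOUN,ADV}; 6:gaunt {NOUN}; 7:gaunt {NOUN}; 8:plaigam {ADV}; 9:gobrait {VERB}.
There are 32 candidate sequences in total.
Checking each against the rules leaves 11 sequences.
Count = 11.

11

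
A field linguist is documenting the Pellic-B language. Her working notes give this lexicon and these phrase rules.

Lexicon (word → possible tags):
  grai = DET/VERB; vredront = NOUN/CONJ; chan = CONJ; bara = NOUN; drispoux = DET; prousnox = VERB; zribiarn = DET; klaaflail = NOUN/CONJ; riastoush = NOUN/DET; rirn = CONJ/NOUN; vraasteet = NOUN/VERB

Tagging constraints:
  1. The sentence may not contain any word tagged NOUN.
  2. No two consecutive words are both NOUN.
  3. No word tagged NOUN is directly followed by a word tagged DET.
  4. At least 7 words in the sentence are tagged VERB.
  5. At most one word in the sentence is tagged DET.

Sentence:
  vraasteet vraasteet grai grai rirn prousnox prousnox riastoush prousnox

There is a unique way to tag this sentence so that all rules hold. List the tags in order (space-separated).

Candidates per position — 1:vraasteet {NOUN,VERB}; 2:vraasteet {NOUN,VERB}; 3:grai {DET,VERB}; 4:grai {DET,VERB}; 5:rirn {CONJ,NOUN}; 6:prousnox {VERB}; 7:prousnox {VERB}; 8:riastoush {NOUN,DET}; 9:prousnox {VERB}.
At position 1, choosing NOUN makes rule 1 impossible to satisfy; hence VERB.
At position 2, choosing NOUN makes rule 1 impossible to satisfy; hence VERB.
At position 3, choosing DET makes rule 4 impossible to satisfy; hence VERB.
At position 4, choosing DET makes rule 4 impossible to satisfy; hence VERB.
At position 5, choosing NOUN makes rule 1 impossible to satisfy; hence CONJ.
At position 8, choosing NOUN makes rule 1 impossible to satisfy; hence DET.
The only consistent sequence is: VERB VERB VERB VERB CONJ VERB VERB DET VERB.
Verifying each rule — rule 1 ok; rule 2 ok; rule 3 ok; rule 4 ok; rule 5 ok.

VERB VERB VERB VERB CONJ VERB VERB DET VERB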